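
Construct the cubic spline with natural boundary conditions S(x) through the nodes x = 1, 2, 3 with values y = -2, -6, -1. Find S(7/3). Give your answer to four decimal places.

-5.1667

Put σ_i = S'' at the i-th knot. Here h = (1, 1) and Δ = (-4, 5), so the interior equations h_(i-1)·σ_(i-1) + 2(h_(i-1)+h_i)·σ_i + h_i·σ_(i+1) = 6(Δ_i − Δ_(i-1)) read
  1·σ_0 + 4·σ_1 + 1·σ_2 = 6(Δ_1 - Δ_0) = 54
Natural end conditions: σ_0 = σ_2 = 0.
Solving: σ_0 = 0, σ_1 = 27/2, σ_2 = 0.
On [2, 3], S(x) = -6 + 1/2·(x - 2) + 27/4·(x - 2)² - 9/4·(x - 2)³.
With (x - 2) = 1/3: S(7/3) = -31/6.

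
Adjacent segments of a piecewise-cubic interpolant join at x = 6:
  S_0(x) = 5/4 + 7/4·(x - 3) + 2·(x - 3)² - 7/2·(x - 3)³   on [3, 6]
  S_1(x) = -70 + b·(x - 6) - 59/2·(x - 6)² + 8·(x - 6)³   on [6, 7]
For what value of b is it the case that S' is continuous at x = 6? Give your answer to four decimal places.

S_0'(x) = 7/4 + 4·(x - 3) - 21/2·(x - 3)², so S_0'(6) = -323/4. On the right, S_1'(6) = b, so b = -323/4.

-80.7500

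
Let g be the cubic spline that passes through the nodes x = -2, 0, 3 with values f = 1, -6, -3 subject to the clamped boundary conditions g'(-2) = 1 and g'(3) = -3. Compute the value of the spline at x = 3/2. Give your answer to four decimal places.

Put m_i = g'' at the i-th knot. Here h = (2, 3) and Δ = (-7/2, 1), so the interior equations h_(i-1)·m_(i-1) + 2(h_(i-1)+h_i)·m_i + h_i·m_(i+1) = 6(Δ_i − Δ_(i-1)) read
  2·m_0 + 10·m_1 + 3·m_2 = 6(Δ_1 - Δ_0) = 27
Clamped end conditions give two more equations: 2h_0·m_0 + h_0·m_1 = 6(Δ_0 - g'(-2)) = -27 and h_1·m_1 + 2h_1·m_2 = 6(g'(3) - Δ_1) = -24.
Solving: m_0 = -41/4, m_1 = 7, m_2 = -15/2.
On [0, 3], g(x) = -6 - 9/4·x + 7/2·x² - 29/36·x³.
With x = 3/2: g(3/2) = -135/32.

-4.2188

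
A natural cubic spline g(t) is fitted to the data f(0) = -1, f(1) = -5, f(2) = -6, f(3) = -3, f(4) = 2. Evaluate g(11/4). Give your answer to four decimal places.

Let σ_i = g''(x_i). Step sizes h_i = 1, 1, 1, 1; slopes of the chords Δ_i = (y_(i+1) - y_i)/h_i = -4, -1, 3, 5.
  1·σ_0 + 4·σ_1 + 1·σ_2 = 6(Δ_1 - Δ_0) = 18
  1·σ_1 + 4·σ_2 + 1·σ_3 = 6(Δ_2 - Δ_1) = 24
  1·σ_2 + 4·σ_3 + 1·σ_4 = 6(Δ_3 - Δ_2) = 12
Natural end conditions: σ_0 = σ_4 = 0.
Forward elimination and back-substitution give σ_0 = 0, σ_1 = 93/28, σ_2 = 33/7, σ_3 = 51/28, σ_4 = 0.
On [2, 3], g(t) = -6 + 9/8·(t - 2) + 33/14·(t - 2)² - 27/56·(t - 2)³.
With (t - 2) = 3/4: g(11/4) = -14457/3584.

-4.0338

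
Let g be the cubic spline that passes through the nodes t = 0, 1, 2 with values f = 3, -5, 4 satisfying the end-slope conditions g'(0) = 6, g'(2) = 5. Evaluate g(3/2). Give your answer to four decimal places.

-1.3750

Let σ_i = g''(x_i). Step sizes h_i = 1, 1; slopes of the chords Δ_i = (y_(i+1) - y_i)/h_i = -8, 9.
  1·σ_0 + 4·σ_1 + 1·σ_2 = 6(Δ_1 - Δ_0) = 102
Clamped end conditions give two more equations: 2h_0·σ_0 + h_0·σ_1 = 6(Δ_0 - g'(0)) = -84 and h_1·σ_1 + 2h_1·σ_2 = 6(g'(2) - Δ_1) = -24.
Hence σ_0 = -68, σ_1 = 52, σ_2 = -38.
On [1, 2], g(t) = -5 - 2·(t - 1) + 26·(t - 1)² - 15·(t - 1)³.
With (t - 1) = 1/2: g(3/2) = -11/8.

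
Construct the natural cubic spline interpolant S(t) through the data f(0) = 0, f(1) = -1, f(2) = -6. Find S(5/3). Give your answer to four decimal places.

-4.0370

Write σ_i for S''(x_i). With h_i = 1, 1 and divided differences Δ_i = -1, -5, the continuity of S' gives the tridiagonal system
  1·σ_0 + 4·σ_1 + 1·σ_2 = 6(Δ_1 - Δ_0) = -24
Natural end conditions: σ_0 = σ_2 = 0.
Solving the tridiagonal system: σ_0 = 0, σ_1 = -6, σ_2 = 0.
On [1, 2], S(t) = -1 - 3·(t - 1) - 3·(t - 1)² + 1·(t - 1)³.
With (t - 1) = 2/3: S(5/3) = -109/27.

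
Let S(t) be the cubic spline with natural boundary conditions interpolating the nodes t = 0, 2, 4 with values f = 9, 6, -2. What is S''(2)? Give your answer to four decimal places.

Put m_i = S'' at the i-th knot. Here h = (2, 2) and Δ = (-3/2, -4), so the interior equations h_(i-1)·m_(i-1) + 2(h_(i-1)+h_i)·m_i + h_i·m_(i+1) = 6(Δ_i − Δ_(i-1)) read
  2·m_0 + 8·m_1 + 2·m_2 = 6(Δ_1 - Δ_0) = -15
Natural end conditions: m_0 = m_2 = 0.
Hence m_0 = 0, m_1 = -15/8, m_2 = 0.

-1.8750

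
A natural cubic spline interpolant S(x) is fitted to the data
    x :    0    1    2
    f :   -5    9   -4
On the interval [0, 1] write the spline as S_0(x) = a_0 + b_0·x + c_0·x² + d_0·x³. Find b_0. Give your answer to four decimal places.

20.7500

With M_i denoting the second derivative at x_i, h_i = 1, 1, and Δ_i = (y_(i+1) − y_i)/h_i = 14, -13:
  1·M_0 + 4·M_1 + 1·M_2 = 6(Δ_1 - Δ_0) = -162
Natural end conditions: M_0 = M_2 = 0.
Solving the tridiagonal system: M_0 = 0, M_1 = -81/2, M_2 = 0.
On [0, 1], with S_0(x) = a_0 + b_0·x + c_0·x² + d_0·x³: c_0 = M_0/2 = 0, d_0 = (M_1 - M_0)/(6h_0) = -27/4, b_0 = Δ_0 - h_0(2M_0 + M_1)/6 = 83/4.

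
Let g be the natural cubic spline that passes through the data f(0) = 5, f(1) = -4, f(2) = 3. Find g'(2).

With m_i denoting the second derivative at x_i, h_i = 1, 1, and Δ_i = (y_(i+1) − y_i)/h_i = -9, 7:
  1·m_0 + 4·m_1 + 1·m_2 = 6(Δ_1 - Δ_0) = 96
Natural end conditions: m_0 = m_2 = 0.
Solving the tridiagonal system: m_0 = 0, m_1 = 24, m_2 = 0.
On [1, 2], g'(t) = b_1 + 2c_1·(t - 1) + 3d_1·(t - 1)² with b_1 = Δ_1 - h_1(2m_1 + m_2)/6 = -1, c_1 = m_1/2 = 12, d_1 = (m_2 - m_1)/(6h_1) = -4. So g'(2) = 11.

11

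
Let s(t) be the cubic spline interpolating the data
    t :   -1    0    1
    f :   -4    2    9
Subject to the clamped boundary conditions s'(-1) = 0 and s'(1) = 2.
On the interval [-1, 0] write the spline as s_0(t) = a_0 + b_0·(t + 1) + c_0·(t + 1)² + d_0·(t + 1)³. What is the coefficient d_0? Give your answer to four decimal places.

Write m_i for s''(x_i). With h_i = 1, 1 and divided differences Δ_i = 6, 7, the continuity of s' gives the tridiagonal system
  1·m_0 + 4·m_1 + 1·m_2 = 6(Δ_1 - Δ_0) = 6
Clamped end conditions give two more equations: 2h_0·m_0 + h_0·m_1 = 6(Δ_0 - s'(-1)) = 36 and h_1·m_1 + 2h_1·m_2 = 6(s'(1) - Δ_1) = -30.
Forward elimination and back-substitution give m_0 = 35/2, m_1 = 1, m_2 = -31/2.
On [-1, 0], with s_0(t) = a_0 + b_0·(t + 1) + c_0·(t + 1)² + d_0·(t + 1)³: c_0 = m_0/2 = 35/4, d_0 = (m_1 - m_0)/(6h_0) = -11/4, b_0 = Δ_0 - h_0(2m_0 + m_1)/6 = 0.

-2.7500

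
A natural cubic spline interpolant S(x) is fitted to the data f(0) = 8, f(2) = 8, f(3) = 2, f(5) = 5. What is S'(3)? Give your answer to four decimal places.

Write M_i for S''(x_i). With h_i = 2, 1, 2 and divided differences Δ_i = 0, -6, 3/2, the continuity of S' gives the tridiagonal system
  2·M_0 + 6·M_1 + 1·M_2 = 6(Δ_1 - Δ_0) = -36
  1·M_1 + 6·M_2 + 2·M_3 = 6(Δ_2 - Δ_1) = 45
Natural end conditions: M_0 = M_3 = 0.
Solving the tridiagonal system: M_0 = 0, M_1 = -261/35, M_2 = 306/35, M_3 = 0.
On [3, 5], S'(x) = b_2 + 2c_2·(x - 3) + 3d_2·(x - 3)² with b_2 = Δ_2 - h_2(2M_2 + M_3)/6 = -303/70, c_2 = M_2/2 = 153/35, d_2 = (M_3 - M_2)/(6h_2) = -51/70. So S'(3) = -303/70.

-4.3286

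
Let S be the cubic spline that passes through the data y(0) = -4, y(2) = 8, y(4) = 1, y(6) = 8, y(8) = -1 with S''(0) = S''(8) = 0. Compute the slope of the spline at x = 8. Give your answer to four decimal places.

Let M_i = S''(x_i). Step sizes h_i = 2, 2, 2, 2; slopes of the chords Δ_i = (y_(i+1) - y_i)/h_i = 6, -7/2, 7/2, -9/2.
  2·M_0 + 8·M_1 + 2·M_2 = 6(Δ_1 - Δ_0) = -57
  2·M_1 + 8·M_2 + 2·M_3 = 6(Δ_2 - Δ_1) = 42
  2·M_2 + 8·M_3 + 2·M_4 = 6(Δ_3 - Δ_2) = -48
Natural end conditions: M_0 = M_4 = 0.
Hence M_0 = 0, M_1 = -153/16, M_2 = 39/4, M_3 = -135/16, M_4 = 0.
On [6, 8], S'(x) = b_3 + 2c_3·(x - 6) + 3d_3·(x - 6)² with b_3 = Δ_3 - h_3(2M_3 + M_4)/6 = 9/8, c_3 = M_3/2 = -135/32, d_3 = (M_4 - M_3)/(6h_3) = 45/64. So S'(8) = -117/16.

-7.3125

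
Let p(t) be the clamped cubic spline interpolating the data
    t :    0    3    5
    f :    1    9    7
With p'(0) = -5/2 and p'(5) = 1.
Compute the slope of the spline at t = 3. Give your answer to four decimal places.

Let M_i = p''(x_i). Step sizes h_i = 3, 2; slopes of the chords Δ_i = (y_(i+1) - y_i)/h_i = 8/3, -1.
  3·M_0 + 10·M_1 + 2·M_2 = 6(Δ_1 - Δ_0) = -22
Clamped end conditions give two more equations: 2h_0·M_0 + h_0·M_1 = 6(Δ_0 - p'(0)) = 31 and h_1·M_1 + 2h_1·M_2 = 6(p'(5) - Δ_1) = 12.
Hence M_0 = 121/15, M_1 = -29/5, M_2 = 59/10.
On [3, 5], p'(t) = b_1 + 2c_1·(t - 3) + 3d_1·(t - 3)² with b_1 = Δ_1 - h_1(2M_1 + M_2)/6 = 9/10, c_1 = M_1/2 = -29/10, d_1 = (M_2 - M_1)/(6h_1) = 39/40. So p'(3) = 9/10.

0.9000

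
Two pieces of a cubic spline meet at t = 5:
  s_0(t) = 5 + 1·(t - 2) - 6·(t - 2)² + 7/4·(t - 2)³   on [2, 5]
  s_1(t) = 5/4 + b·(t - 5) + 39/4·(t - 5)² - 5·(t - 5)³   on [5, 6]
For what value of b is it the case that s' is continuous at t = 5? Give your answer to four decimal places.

12.2500

s_0'(t) = 1 - 12·(t - 2) + 21/4·(t - 2)², so s_0'(5) = 49/4. On the right, s_1'(5) = b, so b = 49/4.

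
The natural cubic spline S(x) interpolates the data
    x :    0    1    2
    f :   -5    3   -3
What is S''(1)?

With m_i denoting the second derivative at x_i, h_i = 1, 1, and Δ_i = (y_(i+1) − y_i)/h_i = 8, -6:
  1·m_0 + 4·m_1 + 1·m_2 = 6(Δ_1 - Δ_0) = -84
Natural end conditions: m_0 = m_2 = 0.
Solving: m_0 = 0, m_1 = -21, m_2 = 0.

-21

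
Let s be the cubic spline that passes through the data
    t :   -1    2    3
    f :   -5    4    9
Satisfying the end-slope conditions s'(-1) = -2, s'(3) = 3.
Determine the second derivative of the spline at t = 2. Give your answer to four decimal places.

0.5000

Put σ_i = s'' at the i-th knot. Here h = (3, 1) and Δ = (3, 5), so the interior equations h_(i-1)·σ_(i-1) + 2(h_(i-1)+h_i)·σ_i + h_i·σ_(i+1) = 6(Δ_i − Δ_(i-1)) read
  3·σ_0 + 8·σ_1 + 1·σ_2 = 6(Δ_1 - Δ_0) = 12
Clamped end conditions give two more equations: 2h_0·σ_0 + h_0·σ_1 = 6(Δ_0 - s'(-1)) = 30 and h_1·σ_1 + 2h_1·σ_2 = 6(s'(3) - Δ_1) = -12.
Forward elimination and back-substitution give σ_0 = 19/4, σ_1 = 1/2, σ_2 = -25/4.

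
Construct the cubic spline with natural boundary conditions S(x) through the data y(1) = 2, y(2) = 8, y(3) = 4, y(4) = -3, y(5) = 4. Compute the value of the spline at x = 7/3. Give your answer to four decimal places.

7.8254

Put M_i = S'' at the i-th knot. Here h = (1, 1, 1, 1) and Δ = (6, -4, -7, 7), so the interior equations h_(i-1)·M_(i-1) + 2(h_(i-1)+h_i)·M_i + h_i·M_(i+1) = 6(Δ_i − Δ_(i-1)) read
  1·M_0 + 4·M_1 + 1·M_2 = 6(Δ_1 - Δ_0) = -60
  1·M_1 + 4·M_2 + 1·M_3 = 6(Δ_2 - Δ_1) = -18
  1·M_2 + 4·M_3 + 1·M_4 = 6(Δ_3 - Δ_2) = 84
Natural end conditions: M_0 = M_4 = 0.
Solving the tridiagonal system: M_0 = 0, M_1 = -93/7, M_2 = -48/7, M_3 = 159/7, M_4 = 0.
On [2, 3], S(x) = 8 + 11/7·(x - 2) - 93/14·(x - 2)² + 15/14·(x - 2)³.
With (x - 2) = 1/3: S(7/3) = 493/63.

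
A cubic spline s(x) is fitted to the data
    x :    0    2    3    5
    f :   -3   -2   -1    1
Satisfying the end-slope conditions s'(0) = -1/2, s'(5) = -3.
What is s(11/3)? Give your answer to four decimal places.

Let σ_i = s''(x_i). Step sizes h_i = 2, 1, 2; slopes of the chords Δ_i = (y_(i+1) - y_i)/h_i = 1/2, 1, 1.
  2·σ_0 + 6·σ_1 + 1·σ_2 = 6(Δ_1 - Δ_0) = 3
  1·σ_1 + 6·σ_2 + 2·σ_3 = 6(Δ_2 - Δ_1) = 0
Clamped end conditions give two more equations: 2h_0·σ_0 + h_0·σ_1 = 6(Δ_0 - s'(0)) = 6 and h_2·σ_2 + 2h_2·σ_3 = 6(s'(5) - Δ_2) = -24.
Solving the tridiagonal system: σ_0 = 7/4, σ_1 = -1/2, σ_2 = 5/2, σ_3 = -29/4.
On [3, 5], s(x) = -1 + 7/4·(x - 3) + 5/4·(x - 3)² - 13/16·(x - 3)³.
With (x - 3) = 2/3: s(11/3) = 13/27.

0.4815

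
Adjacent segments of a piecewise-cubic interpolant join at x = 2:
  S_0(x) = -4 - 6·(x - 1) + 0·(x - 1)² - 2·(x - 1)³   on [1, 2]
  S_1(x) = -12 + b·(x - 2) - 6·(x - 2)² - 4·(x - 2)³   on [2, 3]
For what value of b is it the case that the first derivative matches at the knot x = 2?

S_0'(x) = -6 + 0·(x - 1) - 6·(x - 1)², so S_0'(2) = -12. On the right, S_1'(2) = b, so b = -12.

-12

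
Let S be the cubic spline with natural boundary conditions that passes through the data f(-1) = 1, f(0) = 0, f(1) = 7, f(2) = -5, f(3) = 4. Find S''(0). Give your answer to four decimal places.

Put M_i = S'' at the i-th knot. Here h = (1, 1, 1, 1) and Δ = (-1, 7, -12, 9), so the interior equations h_(i-1)·M_(i-1) + 2(h_(i-1)+h_i)·M_i + h_i·M_(i+1) = 6(Δ_i − Δ_(i-1)) read
  1·M_0 + 4·M_1 + 1·M_2 = 6(Δ_1 - Δ_0) = 48
  1·M_1 + 4·M_2 + 1·M_3 = 6(Δ_2 - Δ_1) = -114
  1·M_2 + 4·M_3 + 1·M_4 = 6(Δ_3 - Δ_2) = 126
Natural end conditions: M_0 = M_4 = 0.
Solving the tridiagonal system: M_0 = 0, M_1 = 93/4, M_2 = -45, M_3 = 171/4, M_4 = 0.

23.2500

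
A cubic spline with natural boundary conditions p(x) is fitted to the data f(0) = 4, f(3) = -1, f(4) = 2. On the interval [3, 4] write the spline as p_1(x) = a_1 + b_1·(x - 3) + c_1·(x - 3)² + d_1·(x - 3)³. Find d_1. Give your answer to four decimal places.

With m_i denoting the second derivative at x_i, h_i = 3, 1, and Δ_i = (y_(i+1) − y_i)/h_i = -5/3, 3:
  3·m_0 + 8·m_1 + 1·m_2 = 6(Δ_1 - Δ_0) = 28
Natural end conditions: m_0 = m_2 = 0.
Hence m_0 = 0, m_1 = 7/2, m_2 = 0.
On [3, 4], with p_1(x) = a_1 + b_1·(x - 3) + c_1·(x - 3)² + d_1·(x - 3)³: c_1 = m_1/2 = 7/4, d_1 = (m_2 - m_1)/(6h_1) = -7/12, b_1 = Δ_1 - h_1(2m_1 + m_2)/6 = 11/6.

-0.5833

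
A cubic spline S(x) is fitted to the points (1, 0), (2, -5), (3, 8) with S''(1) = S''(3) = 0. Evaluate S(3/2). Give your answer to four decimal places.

Let m_i = S''(x_i). Step sizes h_i = 1, 1; slopes of the chords Δ_i = (y_(i+1) - y_i)/h_i = -5, 13.
  1·m_0 + 4·m_1 + 1·m_2 = 6(Δ_1 - Δ_0) = 108
Natural end conditions: m_0 = m_2 = 0.
Forward elimination and back-substitution give m_0 = 0, m_1 = 27, m_2 = 0.
On [1, 2], S(x) = 0 - 19/2·(x - 1) + 0·(x - 1)² + 9/2·(x - 1)³.
With (x - 1) = 1/2: S(3/2) = -67/16.

-4.1875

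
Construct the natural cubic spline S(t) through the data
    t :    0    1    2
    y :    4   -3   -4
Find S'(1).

-4

Put M_i = S'' at the i-th knot. Here h = (1, 1) and Δ = (-7, -1), so the interior equations h_(i-1)·M_(i-1) + 2(h_(i-1)+h_i)·M_i + h_i·M_(i+1) = 6(Δ_i − Δ_(i-1)) read
  1·M_0 + 4·M_1 + 1·M_2 = 6(Δ_1 - Δ_0) = 36
Natural end conditions: M_0 = M_2 = 0.
Solving: M_0 = 0, M_1 = 9, M_2 = 0.
On [1, 2], S'(t) = b_1 + 2c_1·(t - 1) + 3d_1·(t - 1)² with b_1 = Δ_1 - h_1(2M_1 + M_2)/6 = -4, c_1 = M_1/2 = 9/2, d_1 = (M_2 - M_1)/(6h_1) = -3/2. So S'(1) = -4.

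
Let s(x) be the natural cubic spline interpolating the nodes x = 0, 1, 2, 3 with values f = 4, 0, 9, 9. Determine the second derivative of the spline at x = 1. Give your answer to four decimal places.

24.4000

Let m_i = s''(x_i). Step sizes h_i = 1, 1, 1; slopes of the chords Δ_i = (y_(i+1) - y_i)/h_i = -4, 9, 0.
  1·m_0 + 4·m_1 + 1·m_2 = 6(Δ_1 - Δ_0) = 78
  1·m_1 + 4·m_2 + 1·m_3 = 6(Δ_2 - Δ_1) = -54
Natural end conditions: m_0 = m_3 = 0.
Forward elimination and back-substitution give m_0 = 0, m_1 = 122/5, m_2 = -98/5, m_3 = 0.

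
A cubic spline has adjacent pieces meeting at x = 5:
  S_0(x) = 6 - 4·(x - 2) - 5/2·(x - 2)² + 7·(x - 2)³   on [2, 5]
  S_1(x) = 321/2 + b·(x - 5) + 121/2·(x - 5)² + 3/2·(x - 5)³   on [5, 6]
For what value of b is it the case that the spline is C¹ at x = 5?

170

S_0'(x) = -4 - 5·(x - 2) + 21·(x - 2)², so S_0'(5) = 170. On the right, S_1'(5) = b, so b = 170.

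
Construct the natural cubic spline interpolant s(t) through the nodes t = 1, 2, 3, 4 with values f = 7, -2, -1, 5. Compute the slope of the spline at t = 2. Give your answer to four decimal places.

-4.3333

Write M_i for s''(x_i). With h_i = 1, 1, 1 and divided differences Δ_i = -9, 1, 6, the continuity of s' gives the tridiagonal system
  1·M_0 + 4·M_1 + 1·M_2 = 6(Δ_1 - Δ_0) = 60
  1·M_1 + 4·M_2 + 1·M_3 = 6(Δ_2 - Δ_1) = 30
Natural end conditions: M_0 = M_3 = 0.
Forward elimination and back-substitution give M_0 = 0, M_1 = 14, M_2 = 4, M_3 = 0.
On [2, 3], s'(t) = b_1 + 2c_1·(t - 2) + 3d_1·(t - 2)² with b_1 = Δ_1 - h_1(2M_1 + M_2)/6 = -13/3, c_1 = M_1/2 = 7, d_1 = (M_2 - M_1)/(6h_1) = -5/3. So s'(2) = -13/3.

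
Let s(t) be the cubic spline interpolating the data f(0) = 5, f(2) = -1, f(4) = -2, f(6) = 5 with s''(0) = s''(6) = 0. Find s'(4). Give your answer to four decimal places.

Write M_i for s''(x_i). With h_i = 2, 2, 2 and divided differences Δ_i = -3, -1/2, 7/2, the continuity of s' gives the tridiagonal system
  2·M_0 + 8·M_1 + 2·M_2 = 6(Δ_1 - Δ_0) = 15
  2·M_1 + 8·M_2 + 2·M_3 = 6(Δ_2 - Δ_1) = 24
Natural end conditions: M_0 = M_3 = 0.
Forward elimination and back-substitution give M_0 = 0, M_1 = 6/5, M_2 = 27/10, M_3 = 0.
On [4, 6], s'(t) = b_2 + 2c_2·(t - 4) + 3d_2·(t - 4)² with b_2 = Δ_2 - h_2(2M_2 + M_3)/6 = 17/10, c_2 = M_2/2 = 27/20, d_2 = (M_3 - M_2)/(6h_2) = -9/40. So s'(4) = 17/10.

1.7000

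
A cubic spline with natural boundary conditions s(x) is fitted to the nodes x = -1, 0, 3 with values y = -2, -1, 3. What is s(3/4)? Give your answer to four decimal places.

-0.1230

With σ_i denoting the second derivative at x_i, h_i = 1, 3, and Δ_i = (y_(i+1) − y_i)/h_i = 1, 4/3:
  1·σ_0 + 8·σ_1 + 3·σ_2 = 6(Δ_1 - Δ_0) = 2
Natural end conditions: σ_0 = σ_2 = 0.
Forward elimination and back-substitution give σ_0 = 0, σ_1 = 1/4, σ_2 = 0.
On [0, 3], s(x) = -1 + 13/12·x + 1/8·x² - 1/72·x³.
With x = 3/4: s(3/4) = -63/512.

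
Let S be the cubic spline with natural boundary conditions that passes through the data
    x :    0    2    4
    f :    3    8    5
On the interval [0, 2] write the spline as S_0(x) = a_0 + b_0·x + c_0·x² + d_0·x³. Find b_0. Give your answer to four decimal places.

With M_i denoting the second derivative at x_i, h_i = 2, 2, and Δ_i = (y_(i+1) − y_i)/h_i = 5/2, -3/2:
  2·M_0 + 8·M_1 + 2·M_2 = 6(Δ_1 - Δ_0) = -24
Natural end conditions: M_0 = M_2 = 0.
Forward elimination and back-substitution give M_0 = 0, M_1 = -3, M_2 = 0.
On [0, 2], with S_0(x) = a_0 + b_0·x + c_0·x² + d_0·x³: c_0 = M_0/2 = 0, d_0 = (M_1 - M_0)/(6h_0) = -1/4, b_0 = Δ_0 - h_0(2M_0 + M_1)/6 = 7/2.

3.5000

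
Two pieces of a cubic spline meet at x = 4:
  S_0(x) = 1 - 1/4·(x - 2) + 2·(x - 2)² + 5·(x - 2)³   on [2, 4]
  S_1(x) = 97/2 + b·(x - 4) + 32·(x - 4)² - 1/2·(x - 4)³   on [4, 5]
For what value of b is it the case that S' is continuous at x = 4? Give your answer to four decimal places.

S_0'(x) = -1/4 + 4·(x - 2) + 15·(x - 2)², so S_0'(4) = 271/4. On the right, S_1'(4) = b, so b = 271/4.

67.7500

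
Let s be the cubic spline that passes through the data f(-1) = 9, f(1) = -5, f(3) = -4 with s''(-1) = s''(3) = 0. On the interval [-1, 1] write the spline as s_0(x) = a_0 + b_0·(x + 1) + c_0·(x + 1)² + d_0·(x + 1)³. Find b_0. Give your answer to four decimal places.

-8.8750

Put M_i = s'' at the i-th knot. Here h = (2, 2) and Δ = (-7, 1/2), so the interior equations h_(i-1)·M_(i-1) + 2(h_(i-1)+h_i)·M_i + h_i·M_(i+1) = 6(Δ_i − Δ_(i-1)) read
  2·M_0 + 8·M_1 + 2·M_2 = 6(Δ_1 - Δ_0) = 45
Natural end conditions: M_0 = M_2 = 0.
Hence M_0 = 0, M_1 = 45/8, M_2 = 0.
On [-1, 1], with s_0(x) = a_0 + b_0·(x + 1) + c_0·(x + 1)² + d_0·(x + 1)³: c_0 = M_0/2 = 0, d_0 = (M_1 - M_0)/(6h_0) = 15/32, b_0 = Δ_0 - h_0(2M_0 + M_1)/6 = -71/8.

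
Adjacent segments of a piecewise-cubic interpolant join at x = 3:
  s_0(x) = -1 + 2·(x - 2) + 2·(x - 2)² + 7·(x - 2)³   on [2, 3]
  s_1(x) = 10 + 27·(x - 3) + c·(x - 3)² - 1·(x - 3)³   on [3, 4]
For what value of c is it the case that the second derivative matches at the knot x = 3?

s_0''(x) = 4 + 42·(x - 2), so s_0''(3) = 46. On the right, s_1''(3) = 2c, so c = 23.

23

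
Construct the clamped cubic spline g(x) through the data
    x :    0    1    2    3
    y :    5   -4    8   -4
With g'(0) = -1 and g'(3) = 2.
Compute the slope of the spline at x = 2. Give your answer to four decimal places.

Put σ_i = g'' at the i-th knot. Here h = (1, 1, 1) and Δ = (-9, 12, -12), so the interior equations h_(i-1)·σ_(i-1) + 2(h_(i-1)+h_i)·σ_i + h_i·σ_(i+1) = 6(Δ_i − Δ_(i-1)) read
  1·σ_0 + 4·σ_1 + 1·σ_2 = 6(Δ_1 - Δ_0) = 126
  1·σ_1 + 4·σ_2 + 1·σ_3 = 6(Δ_2 - Δ_1) = -144
Clamped end conditions give two more equations: 2h_0·σ_0 + h_0·σ_1 = 6(Δ_0 - g'(0)) = -48 and h_2·σ_2 + 2h_2·σ_3 = 6(g'(3) - Δ_2) = 84.
Forward elimination and back-substitution give σ_0 = -278/5, σ_1 = 316/5, σ_2 = -356/5, σ_3 = 388/5.
On [2, 3], g'(x) = b_2 + 2c_2·(x - 2) + 3d_2·(x - 2)² with b_2 = Δ_2 - h_2(2σ_2 + σ_3)/6 = -6/5, c_2 = σ_2/2 = -178/5, d_2 = (σ_3 - σ_2)/(6h_2) = 124/5. So g'(2) = -6/5.

-1.2000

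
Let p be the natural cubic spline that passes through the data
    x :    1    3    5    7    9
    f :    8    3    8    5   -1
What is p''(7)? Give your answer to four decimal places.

Put σ_i = p'' at the i-th knot. Here h = (2, 2, 2, 2) and Δ = (-5/2, 5/2, -3/2, -3), so the interior equations h_(i-1)·σ_(i-1) + 2(h_(i-1)+h_i)·σ_i + h_i·σ_(i+1) = 6(Δ_i − Δ_(i-1)) read
  2·σ_0 + 8·σ_1 + 2·σ_2 = 6(Δ_1 - Δ_0) = 30
  2·σ_1 + 8·σ_2 + 2·σ_3 = 6(Δ_2 - Δ_1) = -24
  2·σ_2 + 8·σ_3 + 2·σ_4 = 6(Δ_3 - Δ_2) = -9
Natural end conditions: σ_0 = σ_4 = 0.
Hence σ_0 = 0, σ_1 = 537/112, σ_2 = -117/28, σ_3 = -9/112, σ_4 = 0.

-0.0804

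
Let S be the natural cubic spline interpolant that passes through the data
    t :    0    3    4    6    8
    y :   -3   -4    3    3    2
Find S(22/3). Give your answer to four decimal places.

1.9779

With M_i denoting the second derivative at x_i, h_i = 3, 1, 2, 2, and Δ_i = (y_(i+1) − y_i)/h_i = -1/3, 7, 0, -1/2:
  3·M_0 + 8·M_1 + 1·M_2 = 6(Δ_1 - Δ_0) = 44
  1·M_1 + 6·M_2 + 2·M_3 = 6(Δ_2 - Δ_1) = -42
  2·M_2 + 8·M_3 + 2·M_4 = 6(Δ_3 - Δ_2) = -3
Natural end conditions: M_0 = M_4 = 0.
Solving the tridiagonal system: M_0 = 0, M_1 = 1133/172, M_2 = -374/43, M_3 = 619/344, M_4 = 0.
On [6, 8], S(t) = 3 - 877/516·(t - 6) + 619/688·(t - 6)² - 619/4128·(t - 6)³.
With (t - 6) = 4/3: S(22/3) = 6889/3483.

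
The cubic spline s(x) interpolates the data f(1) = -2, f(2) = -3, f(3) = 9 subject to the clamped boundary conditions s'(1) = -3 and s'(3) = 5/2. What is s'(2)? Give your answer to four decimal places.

Let m_i = s''(x_i). Step sizes h_i = 1, 1; slopes of the chords Δ_i = (y_(i+1) - y_i)/h_i = -1, 12.
  1·m_0 + 4·m_1 + 1·m_2 = 6(Δ_1 - Δ_0) = 78
Clamped end conditions give two more equations: 2h_0·m_0 + h_0·m_1 = 6(Δ_0 - s'(1)) = 12 and h_1·m_1 + 2h_1·m_2 = 6(s'(3) - Δ_1) = -57.
Forward elimination and back-substitution give m_0 = -43/4, m_1 = 67/2, m_2 = -181/4.
On [2, 3], s'(x) = b_1 + 2c_1·(x - 2) + 3d_1·(x - 2)² with b_1 = Δ_1 - h_1(2m_1 + m_2)/6 = 67/8, c_1 = m_1/2 = 67/4, d_1 = (m_2 - m_1)/(6h_1) = -105/8. So s'(2) = 67/8.

8.3750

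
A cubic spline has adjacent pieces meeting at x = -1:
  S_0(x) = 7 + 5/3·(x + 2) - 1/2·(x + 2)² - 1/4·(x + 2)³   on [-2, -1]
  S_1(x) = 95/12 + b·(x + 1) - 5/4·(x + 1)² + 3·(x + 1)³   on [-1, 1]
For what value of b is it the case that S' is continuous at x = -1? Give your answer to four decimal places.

-0.0833

S_0'(x) = 5/3 - 1·(x + 2) - 3/4·(x + 2)², so S_0'(-1) = -1/12. On the right, S_1'(-1) = b, so b = -1/12.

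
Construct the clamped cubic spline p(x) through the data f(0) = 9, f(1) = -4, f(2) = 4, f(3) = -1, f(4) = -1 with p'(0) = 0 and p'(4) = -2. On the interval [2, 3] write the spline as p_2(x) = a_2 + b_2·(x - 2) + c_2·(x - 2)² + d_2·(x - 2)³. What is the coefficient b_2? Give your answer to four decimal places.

With M_i denoting the second derivative at x_i, h_i = 1, 1, 1, 1, and Δ_i = (y_(i+1) − y_i)/h_i = -13, 8, -5, 0:
  1·M_0 + 4·M_1 + 1·M_2 = 6(Δ_1 - Δ_0) = 126
  1·M_1 + 4·M_2 + 1·M_3 = 6(Δ_2 - Δ_1) = -78
  1·M_2 + 4·M_3 + 1·M_4 = 6(Δ_3 - Δ_2) = 30
Clamped end conditions give two more equations: 2h_0·M_0 + h_0·M_1 = 6(Δ_0 - p'(0)) = -78 and h_3·M_3 + 2h_3·M_4 = 6(p'(4) - Δ_3) = -12.
Solving: M_0 = -955/14, M_1 = 409/7, M_2 = -79/2, M_3 = 151/7, M_4 = -235/14.
On [2, 3], with p_2(x) = a_2 + b_2·(x - 2) + c_2·(x - 2)² + d_2·(x - 2)³: c_2 = M_2/2 = -79/4, d_2 = (M_3 - M_2)/(6h_2) = 285/28, b_2 = Δ_2 - h_2(2M_2 + M_3)/6 = 32/7.

4.5714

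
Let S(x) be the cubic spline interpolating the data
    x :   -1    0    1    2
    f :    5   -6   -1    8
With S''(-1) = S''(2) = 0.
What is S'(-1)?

-15

Write M_i for S''(x_i). With h_i = 1, 1, 1 and divided differences Δ_i = -11, 5, 9, the continuity of S' gives the tridiagonal system
  1·M_0 + 4·M_1 + 1·M_2 = 6(Δ_1 - Δ_0) = 96
  1·M_1 + 4·M_2 + 1·M_3 = 6(Δ_2 - Δ_1) = 24
Natural end conditions: M_0 = M_3 = 0.
Solving: M_0 = 0, M_1 = 24, M_2 = 0, M_3 = 0.
On [-1, 0], S'(x) = b_0 + 2c_0·(x + 1) + 3d_0·(x + 1)² with b_0 = Δ_0 - h_0(2M_0 + M_1)/6 = -15, c_0 = M_0/2 = 0, d_0 = (M_1 - M_0)/(6h_0) = 4. So S'(-1) = -15.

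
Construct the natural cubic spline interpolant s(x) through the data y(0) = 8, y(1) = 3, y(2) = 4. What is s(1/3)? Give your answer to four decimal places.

5.8889

With m_i denoting the second derivative at x_i, h_i = 1, 1, and Δ_i = (y_(i+1) − y_i)/h_i = -5, 1:
  1·m_0 + 4·m_1 + 1·m_2 = 6(Δ_1 - Δ_0) = 36
Natural end conditions: m_0 = m_2 = 0.
Solving the tridiagonal system: m_0 = 0, m_1 = 9, m_2 = 0.
On [0, 1], s(x) = 8 - 13/2·x + 0·x² + 3/2·x³.
With x = 1/3: s(1/3) = 53/9.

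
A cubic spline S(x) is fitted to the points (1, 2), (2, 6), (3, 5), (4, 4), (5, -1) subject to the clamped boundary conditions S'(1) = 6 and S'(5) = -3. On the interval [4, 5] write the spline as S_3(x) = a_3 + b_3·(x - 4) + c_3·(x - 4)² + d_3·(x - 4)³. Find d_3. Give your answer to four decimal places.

3.4643

Put m_i = S'' at the i-th knot. Here h = (1, 1, 1, 1) and Δ = (4, -1, -1, -5), so the interior equations h_(i-1)·m_(i-1) + 2(h_(i-1)+h_i)·m_i + h_i·m_(i+1) = 6(Δ_i − Δ_(i-1)) read
  1·m_0 + 4·m_1 + 1·m_2 = 6(Δ_1 - Δ_0) = -30
  1·m_1 + 4·m_2 + 1·m_3 = 6(Δ_2 - Δ_1) = 0
  1·m_2 + 4·m_3 + 1·m_4 = 6(Δ_3 - Δ_2) = -24
Clamped end conditions give two more equations: 2h_0·m_0 + h_0·m_1 = 6(Δ_0 - S'(1)) = -12 and h_3·m_3 + 2h_3·m_4 = 6(S'(5) - Δ_3) = 12.
Solving the tridiagonal system: m_0 = -27/14, m_1 = -57/7, m_2 = 9/2, m_3 = -69/7, m_4 = 153/14.
On [4, 5], with S_3(x) = a_3 + b_3·(x - 4) + c_3·(x - 4)² + d_3·(x - 4)³: c_3 = m_3/2 = -69/14, d_3 = (m_4 - m_3)/(6h_3) = 97/28, b_3 = Δ_3 - h_3(2m_3 + m_4)/6 = -99/28.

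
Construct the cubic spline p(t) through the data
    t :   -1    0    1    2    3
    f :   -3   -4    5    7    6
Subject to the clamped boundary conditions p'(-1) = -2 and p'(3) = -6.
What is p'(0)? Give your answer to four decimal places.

With σ_i denoting the second derivative at x_i, h_i = 1, 1, 1, 1, and Δ_i = (y_(i+1) − y_i)/h_i = -1, 9, 2, -1:
  1·σ_0 + 4·σ_1 + 1·σ_2 = 6(Δ_1 - Δ_0) = 60
  1·σ_1 + 4·σ_2 + 1·σ_3 = 6(Δ_2 - Δ_1) = -42
  1·σ_2 + 4·σ_3 + 1·σ_4 = 6(Δ_3 - Δ_2) = -18
Clamped end conditions give two more equations: 2h_0·σ_0 + h_0·σ_1 = 6(Δ_0 - p'(-1)) = 6 and h_3·σ_3 + 2h_3·σ_4 = 6(p'(3) - Δ_3) = -30.
Solving the tridiagonal system: σ_0 = -211/28, σ_1 = 295/14, σ_2 = -67/4, σ_3 = 55/14, σ_4 = -475/28.
On [0, 1], p'(t) = b_1 + 2c_1·t + 3d_1·t² with b_1 = Δ_1 - h_1(2σ_1 + σ_2)/6 = 267/56, c_1 = σ_1/2 = 295/28, d_1 = (σ_2 - σ_1)/(6h_1) = -353/56. So p'(0) = 267/56.

4.7679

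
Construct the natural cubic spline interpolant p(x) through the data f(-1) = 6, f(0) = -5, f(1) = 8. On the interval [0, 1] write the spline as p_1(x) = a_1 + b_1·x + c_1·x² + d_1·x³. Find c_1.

18

With m_i denoting the second derivative at x_i, h_i = 1, 1, and Δ_i = (y_(i+1) − y_i)/h_i = -11, 13:
  1·m_0 + 4·m_1 + 1·m_2 = 6(Δ_1 - Δ_0) = 144
Natural end conditions: m_0 = m_2 = 0.
Solving: m_0 = 0, m_1 = 36, m_2 = 0.
On [0, 1], with p_1(x) = a_1 + b_1·x + c_1·x² + d_1·x³: c_1 = m_1/2 = 18, d_1 = (m_2 - m_1)/(6h_1) = -6, b_1 = Δ_1 - h_1(2m_1 + m_2)/6 = 1.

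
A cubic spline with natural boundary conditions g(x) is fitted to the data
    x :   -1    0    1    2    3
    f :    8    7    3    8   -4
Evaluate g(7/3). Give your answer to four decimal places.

5.9444

Write m_i for g''(x_i). With h_i = 1, 1, 1, 1 and divided differences Δ_i = -1, -4, 5, -12, the continuity of g' gives the tridiagonal system
  1·m_0 + 4·m_1 + 1·m_2 = 6(Δ_1 - Δ_0) = -18
  1·m_1 + 4·m_2 + 1·m_3 = 6(Δ_2 - Δ_1) = 54
  1·m_2 + 4·m_3 + 1·m_4 = 6(Δ_3 - Δ_2) = -102
Natural end conditions: m_0 = m_4 = 0.
Solving: m_0 = 0, m_1 = -21/2, m_2 = 24, m_3 = -63/2, m_4 = 0.
On [2, 3], g(x) = 8 - 3/2·(x - 2) - 63/4·(x - 2)² + 21/4·(x - 2)³.
With (x - 2) = 1/3: g(7/3) = 107/18.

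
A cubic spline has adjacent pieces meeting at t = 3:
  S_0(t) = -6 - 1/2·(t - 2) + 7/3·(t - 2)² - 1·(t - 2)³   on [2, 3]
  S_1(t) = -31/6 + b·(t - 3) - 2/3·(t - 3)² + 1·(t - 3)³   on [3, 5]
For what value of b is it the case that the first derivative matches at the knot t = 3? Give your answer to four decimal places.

1.1667

S_0'(t) = -1/2 + 14/3·(t - 2) - 3·(t - 2)², so S_0'(3) = 7/6. On the right, S_1'(3) = b, so b = 7/6.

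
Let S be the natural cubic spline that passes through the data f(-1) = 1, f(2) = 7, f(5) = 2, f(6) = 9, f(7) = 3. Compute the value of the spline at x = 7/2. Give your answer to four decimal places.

0.8906

Put M_i = S'' at the i-th knot. Here h = (3, 3, 1, 1) and Δ = (2, -5/3, 7, -6), so the interior equations h_(i-1)·M_(i-1) + 2(h_(i-1)+h_i)·M_i + h_i·M_(i+1) = 6(Δ_i − Δ_(i-1)) read
  3·M_0 + 12·M_1 + 3·M_2 = 6(Δ_1 - Δ_0) = -22
  3·M_1 + 8·M_2 + 1·M_3 = 6(Δ_2 - Δ_1) = 52
  1·M_2 + 4·M_3 + 1·M_4 = 6(Δ_3 - Δ_2) = -78
Natural end conditions: M_0 = M_4 = 0.
Solving the tridiagonal system: M_0 = 0, M_1 = -55/12, M_2 = 11, M_3 = -89/4, M_4 = 0.
On [2, 5], S(x) = 7 - 31/12·(x - 2) - 55/24·(x - 2)² + 187/216·(x - 2)³.
With (x - 2) = 3/2: S(7/2) = 57/64.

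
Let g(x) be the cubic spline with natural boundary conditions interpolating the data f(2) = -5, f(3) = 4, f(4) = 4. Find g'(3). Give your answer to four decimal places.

With M_i denoting the second derivative at x_i, h_i = 1, 1, and Δ_i = (y_(i+1) − y_i)/h_i = 9, 0:
  1·M_0 + 4·M_1 + 1·M_2 = 6(Δ_1 - Δ_0) = -54
Natural end conditions: M_0 = M_2 = 0.
Solving the tridiagonal system: M_0 = 0, M_1 = -27/2, M_2 = 0.
On [3, 4], g'(x) = b_1 + 2c_1·(x - 3) + 3d_1·(x - 3)² with b_1 = Δ_1 - h_1(2M_1 + M_2)/6 = 9/2, c_1 = M_1/2 = -27/4, d_1 = (M_2 - M_1)/(6h_1) = 9/4. So g'(3) = 9/2.

4.5000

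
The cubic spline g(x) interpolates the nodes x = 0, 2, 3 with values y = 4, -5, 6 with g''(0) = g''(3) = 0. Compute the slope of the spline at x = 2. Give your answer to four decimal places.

5.8333

With m_i denoting the second derivative at x_i, h_i = 2, 1, and Δ_i = (y_(i+1) − y_i)/h_i = -9/2, 11:
  2·m_0 + 6·m_1 + 1·m_2 = 6(Δ_1 - Δ_0) = 93
Natural end conditions: m_0 = m_2 = 0.
Solving: m_0 = 0, m_1 = 31/2, m_2 = 0.
On [2, 3], g'(x) = b_1 + 2c_1·(x - 2) + 3d_1·(x - 2)² with b_1 = Δ_1 - h_1(2m_1 + m_2)/6 = 35/6, c_1 = m_1/2 = 31/4, d_1 = (m_2 - m_1)/(6h_1) = -31/12. So g'(2) = 35/6.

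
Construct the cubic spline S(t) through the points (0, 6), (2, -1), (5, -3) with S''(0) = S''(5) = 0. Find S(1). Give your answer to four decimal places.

Put σ_i = S'' at the i-th knot. Here h = (2, 3) and Δ = (-7/2, -2/3), so the interior equations h_(i-1)·σ_(i-1) + 2(h_(i-1)+h_i)·σ_i + h_i·σ_(i+1) = 6(Δ_i − Δ_(i-1)) read
  2·σ_0 + 10·σ_1 + 3·σ_2 = 6(Δ_1 - Δ_0) = 17
Natural end conditions: σ_0 = σ_2 = 0.
Hence σ_0 = 0, σ_1 = 17/10, σ_2 = 0.
On [0, 2], S(t) = 6 - 61/15·t + 0·t² + 17/120·t³.
With t = 1: S(1) = 83/40.

2.0750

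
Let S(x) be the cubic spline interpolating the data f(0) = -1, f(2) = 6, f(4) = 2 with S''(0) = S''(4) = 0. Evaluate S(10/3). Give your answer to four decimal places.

With σ_i denoting the second derivative at x_i, h_i = 2, 2, and Δ_i = (y_(i+1) − y_i)/h_i = 7/2, -2:
  2·σ_0 + 8·σ_1 + 2·σ_2 = 6(Δ_1 - Δ_0) = -33
Natural end conditions: σ_0 = σ_2 = 0.
Forward elimination and back-substitution give σ_0 = 0, σ_1 = -33/8, σ_2 = 0.
On [2, 4], S(x) = 6 + 3/4·(x - 2) - 33/16·(x - 2)² + 11/32·(x - 2)³.
With (x - 2) = 4/3: S(10/3) = 112/27.

4.1481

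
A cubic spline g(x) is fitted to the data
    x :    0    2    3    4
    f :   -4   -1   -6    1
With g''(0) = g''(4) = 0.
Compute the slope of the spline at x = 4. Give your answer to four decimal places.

Write M_i for g''(x_i). With h_i = 2, 1, 1 and divided differences Δ_i = 3/2, -5, 7, the continuity of g' gives the tridiagonal system
  2·M_0 + 6·M_1 + 1·M_2 = 6(Δ_1 - Δ_0) = -39
  1·M_1 + 4·M_2 + 1·M_3 = 6(Δ_2 - Δ_1) = 72
Natural end conditions: M_0 = M_3 = 0.
Solving the tridiagonal system: M_0 = 0, M_1 = -228/23, M_2 = 471/23, M_3 = 0.
On [3, 4], g'(x) = b_2 + 2c_2·(x - 3) + 3d_2·(x - 3)² with b_2 = Δ_2 - h_2(2M_2 + M_3)/6 = 4/23, c_2 = M_2/2 = 471/46, d_2 = (M_3 - M_2)/(6h_2) = -157/46. So g'(4) = 479/46.

10.4130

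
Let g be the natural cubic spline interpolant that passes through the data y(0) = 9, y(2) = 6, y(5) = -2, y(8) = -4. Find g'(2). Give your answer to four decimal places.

-2.2207

Put M_i = g'' at the i-th knot. Here h = (2, 3, 3) and Δ = (-3/2, -8/3, -2/3), so the interior equations h_(i-1)·M_(i-1) + 2(h_(i-1)+h_i)·M_i + h_i·M_(i+1) = 6(Δ_i − Δ_(i-1)) read
  2·M_0 + 10·M_1 + 3·M_2 = 6(Δ_1 - Δ_0) = -7
  3·M_1 + 12·M_2 + 3·M_3 = 6(Δ_2 - Δ_1) = 12
Natural end conditions: M_0 = M_3 = 0.
Solving: M_0 = 0, M_1 = -40/37, M_2 = 47/37, M_3 = 0.
On [2, 5], g'(t) = b_1 + 2c_1·(t - 2) + 3d_1·(t - 2)² with b_1 = Δ_1 - h_1(2M_1 + M_2)/6 = -493/222, c_1 = M_1/2 = -20/37, d_1 = (M_2 - M_1)/(6h_1) = 29/222. So g'(2) = -493/222.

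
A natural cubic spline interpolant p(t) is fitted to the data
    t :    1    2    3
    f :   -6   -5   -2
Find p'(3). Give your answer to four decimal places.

With σ_i denoting the second derivative at x_i, h_i = 1, 1, and Δ_i = (y_(i+1) − y_i)/h_i = 1, 3:
  1·σ_0 + 4·σ_1 + 1·σ_2 = 6(Δ_1 - Δ_0) = 12
Natural end conditions: σ_0 = σ_2 = 0.
Forward elimination and back-substitution give σ_0 = 0, σ_1 = 3, σ_2 = 0.
On [2, 3], p'(t) = b_1 + 2c_1·(t - 2) + 3d_1·(t - 2)² with b_1 = Δ_1 - h_1(2σ_1 + σ_2)/6 = 2, c_1 = σ_1/2 = 3/2, d_1 = (σ_2 - σ_1)/(6h_1) = -1/2. So p'(3) = 7/2.

3.5000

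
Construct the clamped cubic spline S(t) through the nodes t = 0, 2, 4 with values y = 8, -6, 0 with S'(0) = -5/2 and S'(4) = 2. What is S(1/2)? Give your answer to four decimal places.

With m_i denoting the second derivative at x_i, h_i = 2, 2, and Δ_i = (y_(i+1) − y_i)/h_i = -7, 3:
  2·m_0 + 8·m_1 + 2·m_2 = 6(Δ_1 - Δ_0) = 60
Clamped end conditions give two more equations: 2h_0·m_0 + h_0·m_1 = 6(Δ_0 - S'(0)) = -27 and h_1·m_1 + 2h_1·m_2 = 6(S'(4) - Δ_1) = -6.
Forward elimination and back-substitution give m_0 = -105/8, m_1 = 51/4, m_2 = -63/8.
On [0, 2], S(t) = 8 - 5/2·t - 105/16·t² + 69/32·t³.
With t = 1/2: S(1/2) = 1377/256.

5.3789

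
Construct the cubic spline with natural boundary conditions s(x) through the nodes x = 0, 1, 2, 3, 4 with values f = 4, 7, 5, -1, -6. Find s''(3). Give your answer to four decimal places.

With M_i denoting the second derivative at x_i, h_i = 1, 1, 1, 1, and Δ_i = (y_(i+1) − y_i)/h_i = 3, -2, -6, -5:
  1·M_0 + 4·M_1 + 1·M_2 = 6(Δ_1 - Δ_0) = -30
  1·M_1 + 4·M_2 + 1·M_3 = 6(Δ_2 - Δ_1) = -24
  1·M_2 + 4·M_3 + 1·M_4 = 6(Δ_3 - Δ_2) = 6
Natural end conditions: M_0 = M_4 = 0.
Solving: M_0 = 0, M_1 = -87/14, M_2 = -36/7, M_3 = 39/14, M_4 = 0.

2.7857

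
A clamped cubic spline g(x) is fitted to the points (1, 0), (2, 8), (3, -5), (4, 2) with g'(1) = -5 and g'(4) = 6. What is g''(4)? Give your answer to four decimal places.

Put σ_i = g'' at the i-th knot. Here h = (1, 1, 1) and Δ = (8, -13, 7), so the interior equations h_(i-1)·σ_(i-1) + 2(h_(i-1)+h_i)·σ_i + h_i·σ_(i+1) = 6(Δ_i − Δ_(i-1)) read
  1·σ_0 + 4·σ_1 + 1·σ_2 = 6(Δ_1 - Δ_0) = -126
  1·σ_1 + 4·σ_2 + 1·σ_3 = 6(Δ_2 - Δ_1) = 120
Clamped end conditions give two more equations: 2h_0·σ_0 + h_0·σ_1 = 6(Δ_0 - g'(1)) = 78 and h_2·σ_2 + 2h_2·σ_3 = 6(g'(4) - Δ_2) = -6.
Solving the tridiagonal system: σ_0 = 1052/15, σ_1 = -934/15, σ_2 = 794/15, σ_3 = -442/15.

-29.4667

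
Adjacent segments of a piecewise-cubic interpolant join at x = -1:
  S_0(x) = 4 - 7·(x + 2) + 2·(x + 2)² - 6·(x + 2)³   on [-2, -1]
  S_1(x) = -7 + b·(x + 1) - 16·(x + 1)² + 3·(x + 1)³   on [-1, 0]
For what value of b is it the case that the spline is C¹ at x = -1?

S_0'(x) = -7 + 4·(x + 2) - 18·(x + 2)², so S_0'(-1) = -21. On the right, S_1'(-1) = b, so b = -21.

-21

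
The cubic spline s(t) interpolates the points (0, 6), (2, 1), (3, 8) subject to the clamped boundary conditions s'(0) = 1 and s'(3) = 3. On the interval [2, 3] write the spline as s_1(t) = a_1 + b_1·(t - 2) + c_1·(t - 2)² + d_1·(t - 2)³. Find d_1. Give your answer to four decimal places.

-6.4167

With M_i denoting the second derivative at x_i, h_i = 2, 1, and Δ_i = (y_(i+1) − y_i)/h_i = -5/2, 7:
  2·M_0 + 6·M_1 + 1·M_2 = 6(Δ_1 - Δ_0) = 57
Clamped end conditions give two more equations: 2h_0·M_0 + h_0·M_1 = 6(Δ_0 - s'(0)) = -21 and h_1·M_1 + 2h_1·M_2 = 6(s'(3) - Δ_1) = -24.
Solving: M_0 = -169/12, M_1 = 53/3, M_2 = -125/6.
On [2, 3], with s_1(t) = a_1 + b_1·(t - 2) + c_1·(t - 2)² + d_1·(t - 2)³: c_1 = M_1/2 = 53/6, d_1 = (M_2 - M_1)/(6h_1) = -77/12, b_1 = Δ_1 - h_1(2M_1 + M_2)/6 = 55/12.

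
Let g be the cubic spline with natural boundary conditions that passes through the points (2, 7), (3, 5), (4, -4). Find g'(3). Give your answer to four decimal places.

-5.5000

Let M_i = g''(x_i). Step sizes h_i = 1, 1; slopes of the chords Δ_i = (y_(i+1) - y_i)/h_i = -2, -9.
  1·M_0 + 4·M_1 + 1·M_2 = 6(Δ_1 - Δ_0) = -42
Natural end conditions: M_0 = M_2 = 0.
Solving: M_0 = 0, M_1 = -21/2, M_2 = 0.
On [3, 4], g'(x) = b_1 + 2c_1·(x - 3) + 3d_1·(x - 3)² with b_1 = Δ_1 - h_1(2M_1 + M_2)/6 = -11/2, c_1 = M_1/2 = -21/4, d_1 = (M_2 - M_1)/(6h_1) = 7/4. So g'(3) = -11/2.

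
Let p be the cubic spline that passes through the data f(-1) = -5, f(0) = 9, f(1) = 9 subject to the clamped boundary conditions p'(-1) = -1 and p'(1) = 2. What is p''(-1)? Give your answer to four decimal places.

Put M_i = p'' at the i-th knot. Here h = (1, 1) and Δ = (14, 0), so the interior equations h_(i-1)·M_(i-1) + 2(h_(i-1)+h_i)·M_i + h_i·M_(i+1) = 6(Δ_i − Δ_(i-1)) read
  1·M_0 + 4·M_1 + 1·M_2 = 6(Δ_1 - Δ_0) = -84
Clamped end conditions give two more equations: 2h_0·M_0 + h_0·M_1 = 6(Δ_0 - p'(-1)) = 90 and h_1·M_1 + 2h_1·M_2 = 6(p'(1) - Δ_1) = 12.
Solving the tridiagonal system: M_0 = 135/2, M_1 = -45, M_2 = 57/2.

67.5000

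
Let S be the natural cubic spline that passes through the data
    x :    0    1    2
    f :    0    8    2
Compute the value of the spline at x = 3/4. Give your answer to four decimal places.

7.1484

With M_i denoting the second derivative at x_i, h_i = 1, 1, and Δ_i = (y_(i+1) − y_i)/h_i = 8, -6:
  1·M_0 + 4·M_1 + 1·M_2 = 6(Δ_1 - Δ_0) = -84
Natural end conditions: M_0 = M_2 = 0.
Forward elimination and back-substitution give M_0 = 0, M_1 = -21, M_2 = 0.
On [0, 1], S(x) = 0 + 23/2·x + 0·x² - 7/2·x³.
With x = 3/4: S(3/4) = 915/128.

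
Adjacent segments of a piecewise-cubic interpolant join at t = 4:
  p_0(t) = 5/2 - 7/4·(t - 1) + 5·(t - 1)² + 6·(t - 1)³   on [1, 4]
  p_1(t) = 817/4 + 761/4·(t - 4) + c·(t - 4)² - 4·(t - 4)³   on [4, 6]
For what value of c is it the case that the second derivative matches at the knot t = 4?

59

p_0''(t) = 10 + 36·(t - 1), so p_0''(4) = 118. On the right, p_1''(4) = 2c, so c = 59.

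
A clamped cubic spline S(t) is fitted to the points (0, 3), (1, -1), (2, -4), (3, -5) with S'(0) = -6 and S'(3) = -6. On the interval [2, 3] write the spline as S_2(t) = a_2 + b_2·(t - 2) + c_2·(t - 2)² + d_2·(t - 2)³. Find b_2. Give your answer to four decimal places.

-0.6000

Let m_i = S''(x_i). Step sizes h_i = 1, 1, 1; slopes of the chords Δ_i = (y_(i+1) - y_i)/h_i = -4, -3, -1.
  1·m_0 + 4·m_1 + 1·m_2 = 6(Δ_1 - Δ_0) = 6
  1·m_1 + 4·m_2 + 1·m_3 = 6(Δ_2 - Δ_1) = 12
Clamped end conditions give two more equations: 2h_0·m_0 + h_0·m_1 = 6(Δ_0 - S'(0)) = 12 and h_2·m_2 + 2h_2·m_3 = 6(S'(3) - Δ_2) = -30.
Hence m_0 = 36/5, m_1 = -12/5, m_2 = 42/5, m_3 = -96/5.
On [2, 3], with S_2(t) = a_2 + b_2·(t - 2) + c_2·(t - 2)² + d_2·(t - 2)³: c_2 = m_2/2 = 21/5, d_2 = (m_3 - m_2)/(6h_2) = -23/5, b_2 = Δ_2 - h_2(2m_2 + m_3)/6 = -3/5.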